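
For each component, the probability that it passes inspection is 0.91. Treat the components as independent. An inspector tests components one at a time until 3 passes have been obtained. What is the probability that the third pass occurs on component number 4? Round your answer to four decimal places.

0.2035

Y = trial on which the third success occurs; negative binomial, r=3, p=0.91.
P(Y=4) = C(3,2) · p^3 · (1−p)^1
= 3 · 0.75357 · 0.09 = 0.203464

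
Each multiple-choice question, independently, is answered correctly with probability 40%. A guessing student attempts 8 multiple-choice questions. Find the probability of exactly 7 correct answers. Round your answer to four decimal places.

X ~ Binomial(n=8, p=0.40).
P(X=7) = C(8,7) · p^7 · (1−p)^1
= 8 · 0.0016384 · 0.6 = 0.007864

0.0079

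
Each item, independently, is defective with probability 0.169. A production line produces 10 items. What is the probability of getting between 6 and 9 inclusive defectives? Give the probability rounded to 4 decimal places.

X ~ Binomial(10, 0.169); P(6 ≤ X ≤ 9) = Σ C(10,k) p^k (1−p)^(10−k) over k:
  k=6: C(10,6)·0.169^6·0.831^4 = 0.002333
  k=7: C(10,7)·0.169^7·0.831^3 = 0.000271
  k=8: C(10,8)·0.169^8·0.831^2 = 0.000021
  k=9: C(10,9)·0.169^9·0.831^1 = 0.000001
Total = 0.002626

0.0026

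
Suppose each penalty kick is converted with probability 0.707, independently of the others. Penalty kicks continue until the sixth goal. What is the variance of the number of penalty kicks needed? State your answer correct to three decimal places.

Y = total penalty kicks until the sixth success; negative binomial with r=6, p=0.707.
Var(Y) = r(1−p)/p² = 6·0.293 / 0.707² = 3.51706

3.517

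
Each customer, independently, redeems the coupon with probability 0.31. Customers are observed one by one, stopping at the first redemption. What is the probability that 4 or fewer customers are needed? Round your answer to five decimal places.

0.77333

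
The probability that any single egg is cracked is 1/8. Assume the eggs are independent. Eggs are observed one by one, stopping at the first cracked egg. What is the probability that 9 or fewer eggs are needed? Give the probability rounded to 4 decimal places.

Y = number of eggs to the first success; geometric, p = 0.125.
P(Y ≤ 9) = 1 − (1−p)^9 = 1 − 0.300658 = 0.699342

0.6993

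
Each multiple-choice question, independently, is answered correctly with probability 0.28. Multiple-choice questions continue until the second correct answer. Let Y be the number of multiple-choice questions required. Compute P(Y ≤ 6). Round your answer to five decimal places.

Finishing within 6 multiple-choice questions ⇔ at least 2 successes in the first 6. With X ~ Binomial(6, 0.28), P(Y ≤ 6) = 1 − P(X ≤ 1).
  k=0: C(6,0)·0.28^0·0.72^6 = 0.1393141
  k=1: C(6,1)·0.28^1·0.72^5 = 0.3250662
1 − 0.4643802 = 0.5356198

0.53562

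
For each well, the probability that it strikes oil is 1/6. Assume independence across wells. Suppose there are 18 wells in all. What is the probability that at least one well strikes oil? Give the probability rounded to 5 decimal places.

P(at least one) = 1 − P(none) = 1 − (1 − 0.166667)^18
= 1 − 0.0375610 = 0.9624390

0.96244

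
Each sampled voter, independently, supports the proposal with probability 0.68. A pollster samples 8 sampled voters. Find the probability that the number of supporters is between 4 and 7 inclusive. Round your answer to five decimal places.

X ~ Binomial(8, 0.68); P(4 ≤ X ≤ 7) = Σ C(8,k) p^k (1−p)^(8−k) over k:
  k=4: C(8,4)·0.68^4·0.32^4 = 0.1569400
  k=5: C(8,5)·0.68^5·0.32^3 = 0.2667980
  k=6: C(8,6)·0.68^6·0.32^2 = 0.2834728
  k=7: C(8,7)·0.68^7·0.32^1 = 0.1721085
Total = 0.8793193

0.87932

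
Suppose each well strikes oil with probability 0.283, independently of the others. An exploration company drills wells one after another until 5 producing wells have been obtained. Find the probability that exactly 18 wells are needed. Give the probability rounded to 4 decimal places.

0.0572

Y = trial on which the fifth success occurs; negative binomial, r=5, p=0.283.
P(Y=18) = C(17,4) · p^5 · (1−p)^13
= 2380 · 0.0018152 · 0.013236 = 0.057182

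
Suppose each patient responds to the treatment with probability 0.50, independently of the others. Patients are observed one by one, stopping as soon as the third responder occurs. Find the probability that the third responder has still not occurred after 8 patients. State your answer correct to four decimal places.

0.1445

Needing more than 8 patients ⇔ fewer than 3 successes in the first 8. With X ~ Binomial(8, 0.50), P(Y > 8) = P(X ≤ 2).
  k=0: C(8,0)·0.50^0·0.50^8 = 0.003906
  k=1: C(8,1)·0.50^1·0.50^7 = 0.031250
  k=2: C(8,2)·0.50^2·0.50^6 = 0.109375
P(X ≤ 2) = 0.144531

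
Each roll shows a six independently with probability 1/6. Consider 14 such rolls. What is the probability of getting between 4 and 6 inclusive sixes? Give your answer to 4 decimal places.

0.1896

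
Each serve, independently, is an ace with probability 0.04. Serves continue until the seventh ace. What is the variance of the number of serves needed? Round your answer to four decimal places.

4200.0000

Y = total serves until the seventh success; negative binomial with r=7, p=0.04.
Var(Y) = r(1−p)/p² = 7·0.96 / 0.04² = 4200.000000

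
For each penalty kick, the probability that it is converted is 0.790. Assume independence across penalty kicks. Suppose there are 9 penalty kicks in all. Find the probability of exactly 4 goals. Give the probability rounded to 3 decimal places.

X ~ Binomial(n=9, p=0.79).
P(X=4) = C(9,4) · p^4 · (1−p)^5
= 126 · 0.3895 · 0.00040841 = 0.02004

0.020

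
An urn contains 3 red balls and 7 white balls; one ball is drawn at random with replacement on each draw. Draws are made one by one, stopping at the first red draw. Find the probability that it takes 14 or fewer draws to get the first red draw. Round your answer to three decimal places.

Y = number of draws to the first success; geometric, p = 0.30.
P(Y ≤ 14) = 1 − (1−p)^14 = 1 − 0.00678 = 0.99322

0.993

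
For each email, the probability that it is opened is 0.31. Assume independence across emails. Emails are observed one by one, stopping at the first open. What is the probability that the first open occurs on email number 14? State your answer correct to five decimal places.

0.00249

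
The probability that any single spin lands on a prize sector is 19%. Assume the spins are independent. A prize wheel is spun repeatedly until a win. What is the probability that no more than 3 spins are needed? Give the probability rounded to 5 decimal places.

0.46856

Y = number of spins to the first success; geometric, p = 0.19.
P(Y ≤ 3) = 1 − (1−p)^3 = 1 − 0.5314410 = 0.4685590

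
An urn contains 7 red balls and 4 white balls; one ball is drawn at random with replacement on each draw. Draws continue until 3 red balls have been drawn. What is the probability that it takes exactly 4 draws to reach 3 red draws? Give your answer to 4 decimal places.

0.2811

Y = trial on which the third success occurs; negative binomial, r=3, p=0.636364.
P(Y=4) = C(3,2) · p^3 · (1−p)^1
= 3 · 0.2577 · 0.36364 = 0.281128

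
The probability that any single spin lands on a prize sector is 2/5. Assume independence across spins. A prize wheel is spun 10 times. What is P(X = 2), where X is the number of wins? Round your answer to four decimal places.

0.1209

X ~ Binomial(n=10, p=0.40).
P(X=2) = C(10,2) · p^2 · (1−p)^8
= 45 · 0.16 · 0.016796 = 0.120932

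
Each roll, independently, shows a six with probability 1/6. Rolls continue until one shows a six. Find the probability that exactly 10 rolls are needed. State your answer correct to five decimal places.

0.03230

Geometric (trials to first success), p = 0.166667.
P(Y = 10) = (1−p)^9 · p = 0.19381 · 0.166667 = 0.0323011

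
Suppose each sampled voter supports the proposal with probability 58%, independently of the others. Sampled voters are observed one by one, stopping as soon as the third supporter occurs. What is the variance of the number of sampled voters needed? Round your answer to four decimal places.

3.7455

Y = total sampled voters until the third success; negative binomial with r=3, p=0.58.
Var(Y) = r(1−p)/p² = 3·0.42 / 0.58² = 3.745541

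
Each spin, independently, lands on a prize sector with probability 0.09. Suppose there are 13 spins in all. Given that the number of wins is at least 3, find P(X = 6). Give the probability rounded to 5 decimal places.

0.00447

X ~ Binomial(13, 0.09). Want P(X=6 | X≥3) = P(X=6) / P(X≥3).
P(X=6) = C(13,6)·0.09^6·0.91^7 = 0.0004713
P(X≥3) = 1 − 0.2934527 − 0.3772963 − 0.2238901 = 0.1053609
Ratio = 0.0004713 / 0.1053609 = 0.0044728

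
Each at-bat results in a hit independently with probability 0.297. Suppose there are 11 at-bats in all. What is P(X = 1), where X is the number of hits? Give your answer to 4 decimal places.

0.0963

X ~ Binomial(n=11, p=0.297).
P(X=1) = C(11,1) · p^1 · (1−p)^10
= 11 · 0.297 · 0.029482 = 0.096317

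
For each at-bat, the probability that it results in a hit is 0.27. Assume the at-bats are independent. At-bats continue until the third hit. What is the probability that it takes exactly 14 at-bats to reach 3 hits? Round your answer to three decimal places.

0.048

Y = trial on which the third success occurs; negative binomial, r=3, p=0.27.
P(Y=14) = C(13,2) · p^3 · (1−p)^11
= 78 · 0.019683 · 0.031373 = 0.04817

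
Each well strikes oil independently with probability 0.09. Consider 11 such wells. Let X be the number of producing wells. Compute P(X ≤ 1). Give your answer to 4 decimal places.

0.7399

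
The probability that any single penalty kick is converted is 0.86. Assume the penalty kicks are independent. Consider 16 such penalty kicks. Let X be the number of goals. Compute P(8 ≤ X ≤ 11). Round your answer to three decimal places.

0.062

X ~ Binomial(16, 0.86); P(8 ≤ X ≤ 11) = Σ C(16,k) p^k (1−p)^(16−k) over k:
  k=8: C(16,8)·0.86^8·0.14^8 = 0.00057
  k=9: C(16,9)·0.86^9·0.14^7 = 0.00310
  k=10: C(16,10)·0.86^10·0.14^6 = 0.01334
  k=11: C(16,11)·0.86^11·0.14^5 = 0.04471
Total = 0.06173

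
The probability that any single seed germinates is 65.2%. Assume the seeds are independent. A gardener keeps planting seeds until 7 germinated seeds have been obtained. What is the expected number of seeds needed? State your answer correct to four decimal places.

Y = total seeds until the seventh success; negative binomial with r=7, p=0.652.
E[Y] = r / p = 7 / 0.652 = 10.736196

10.7362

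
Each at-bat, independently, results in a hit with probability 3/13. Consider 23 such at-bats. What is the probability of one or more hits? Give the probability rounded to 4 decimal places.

0.9976

P(at least one) = 1 − P(none) = 1 − (1 − 0.230769)^23
= 1 − 0.002395 = 0.997605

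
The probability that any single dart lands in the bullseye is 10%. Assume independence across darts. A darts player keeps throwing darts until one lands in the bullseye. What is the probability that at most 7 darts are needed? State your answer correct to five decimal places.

Y = number of darts to the first success; geometric, p = 0.10.
P(Y ≤ 7) = 1 − (1−p)^7 = 1 − 0.4782969 = 0.5217031

0.52170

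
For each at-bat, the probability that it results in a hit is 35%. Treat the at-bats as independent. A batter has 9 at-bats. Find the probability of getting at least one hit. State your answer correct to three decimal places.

P(at least one) = 1 − P(none) = 1 − (1 − 0.35)^9
= 1 − 0.02071 = 0.97929

0.979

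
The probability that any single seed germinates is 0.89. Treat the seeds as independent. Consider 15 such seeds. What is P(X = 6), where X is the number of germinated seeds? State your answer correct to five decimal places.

X ~ Binomial(n=15, p=0.89).
P(X=6) = C(15,6) · p^6 · (1−p)^9
= 5005 · 0.49698 · 2.3579e-09 = 0.0000059

0.00001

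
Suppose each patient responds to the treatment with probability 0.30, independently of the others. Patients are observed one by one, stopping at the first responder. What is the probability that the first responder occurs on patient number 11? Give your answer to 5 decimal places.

Geometric (trials to first success), p = 0.30.
P(Y = 11) = (1−p)^10 · p = 0.028248 · 0.30 = 0.0084743

0.00847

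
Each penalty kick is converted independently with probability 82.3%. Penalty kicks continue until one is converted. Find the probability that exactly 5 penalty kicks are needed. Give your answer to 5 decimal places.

0.00081

Geometric (trials to first success), p = 0.823.
P(Y = 5) = (1−p)^4 · p = 0.00098151 · 0.823 = 0.0008078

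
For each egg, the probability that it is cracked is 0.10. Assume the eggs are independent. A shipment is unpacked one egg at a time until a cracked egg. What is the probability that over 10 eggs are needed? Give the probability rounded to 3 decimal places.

0.349

Y = number of eggs to the first success; geometric, p = 0.10.
P(Y > 10) = P(first 10 all fail) = (1−p)^10 = 0.34868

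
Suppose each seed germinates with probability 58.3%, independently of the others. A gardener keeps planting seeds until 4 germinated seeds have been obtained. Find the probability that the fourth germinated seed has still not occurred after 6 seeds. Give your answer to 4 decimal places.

Needing more than 6 seeds ⇔ fewer than 4 successes in the first 6. With X ~ Binomial(6, 0.583), P(Y > 6) = P(X ≤ 3).
  k=0: C(6,0)·0.583^0·0.417^6 = 0.005258
  k=1: C(6,1)·0.583^1·0.417^5 = 0.044106
  k=2: C(6,2)·0.583^2·0.417^4 = 0.154160
  k=3: C(6,3)·0.583^3·0.417^3 = 0.287372
P(X ≤ 3) = 0.490896

0.4909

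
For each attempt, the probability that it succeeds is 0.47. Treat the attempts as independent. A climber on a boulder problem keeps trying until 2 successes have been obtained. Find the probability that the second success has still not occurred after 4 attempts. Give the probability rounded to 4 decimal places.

0.3588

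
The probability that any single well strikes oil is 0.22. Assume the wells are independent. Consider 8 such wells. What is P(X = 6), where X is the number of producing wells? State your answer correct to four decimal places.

0.0019

X ~ Binomial(n=8, p=0.22).
P(X=6) = C(8,6) · p^6 · (1−p)^2
= 28 · 0.00011338 · 0.6084 = 0.001931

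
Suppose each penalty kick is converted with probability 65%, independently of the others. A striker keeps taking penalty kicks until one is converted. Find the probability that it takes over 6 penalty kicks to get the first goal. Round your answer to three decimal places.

0.002

Y = number of penalty kicks to the first success; geometric, p = 0.65.
P(Y > 6) = P(first 6 all fail) = (1−p)^6 = 0.00184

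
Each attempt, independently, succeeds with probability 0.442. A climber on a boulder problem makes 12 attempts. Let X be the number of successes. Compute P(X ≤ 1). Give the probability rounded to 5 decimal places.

0.00957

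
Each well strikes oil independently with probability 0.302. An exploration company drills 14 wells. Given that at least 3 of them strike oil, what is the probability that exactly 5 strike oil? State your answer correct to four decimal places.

0.2346

X ~ Binomial(14, 0.302). Want P(X=5 | X≥3) = P(X=5) / P(X≥3).
P(X=5) = C(14,5)·0.302^5·0.698^9 = 0.197787
P(X≥3) = 1 − 0.006516 − 0.039469 − 0.110999 = 0.843016
Ratio = 0.197787 / 0.843016 = 0.234618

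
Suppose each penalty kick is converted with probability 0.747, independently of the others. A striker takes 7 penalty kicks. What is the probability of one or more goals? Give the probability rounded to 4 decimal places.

P(at least one) = 1 − P(none) = 1 − (1 − 0.747)^7
= 1 − 0.000066 = 0.999934

0.9999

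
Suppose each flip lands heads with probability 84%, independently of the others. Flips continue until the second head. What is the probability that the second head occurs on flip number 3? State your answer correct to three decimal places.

0.226

Y = trial on which the second success occurs; negative binomial, r=2, p=0.84.
P(Y=3) = C(2,1) · p^2 · (1−p)^1
= 2 · 0.7056 · 0.16 = 0.22579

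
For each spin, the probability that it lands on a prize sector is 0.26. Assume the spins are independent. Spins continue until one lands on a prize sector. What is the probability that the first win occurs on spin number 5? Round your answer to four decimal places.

0.0780

Geometric (trials to first success), p = 0.26.
P(Y = 5) = (1−p)^4 · p = 0.29987 · 0.26 = 0.077965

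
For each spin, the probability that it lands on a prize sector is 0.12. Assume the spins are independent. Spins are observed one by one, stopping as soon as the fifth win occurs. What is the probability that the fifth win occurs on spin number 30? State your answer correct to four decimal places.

Y = trial on which the fifth success occurs; negative binomial, r=5, p=0.12.
P(Y=30) = C(29,4) · p^5 · (1−p)^25
= 23751 · 2.4883e-05 · 0.040932 = 0.024191

0.0242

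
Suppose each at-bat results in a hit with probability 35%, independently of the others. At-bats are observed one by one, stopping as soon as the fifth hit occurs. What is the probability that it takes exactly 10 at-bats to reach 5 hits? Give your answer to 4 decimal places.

0.0768

Y = trial on which the fifth success occurs; negative binomial, r=5, p=0.35.
P(Y=10) = C(9,4) · p^5 · (1−p)^5
= 126 · 0.0052522 · 0.11603 = 0.076785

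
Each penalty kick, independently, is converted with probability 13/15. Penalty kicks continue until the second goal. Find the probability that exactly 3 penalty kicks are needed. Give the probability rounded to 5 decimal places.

0.20030

Y = trial on which the second success occurs; negative binomial, r=2, p=0.866667.
P(Y=3) = C(2,1) · p^2 · (1−p)^1
= 2 · 0.75111 · 0.13333 = 0.2002963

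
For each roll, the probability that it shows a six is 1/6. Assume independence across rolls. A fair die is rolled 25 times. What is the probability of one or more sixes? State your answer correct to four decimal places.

P(at least one) = 1 − P(none) = 1 − (1 − 0.166667)^25
= 1 − 0.010483 = 0.989517

0.9895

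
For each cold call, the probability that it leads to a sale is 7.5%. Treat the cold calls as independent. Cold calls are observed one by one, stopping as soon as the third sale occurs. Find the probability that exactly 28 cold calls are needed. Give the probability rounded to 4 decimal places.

0.0211

Y = trial on which the third success occurs; negative binomial, r=3, p=0.075.
P(Y=28) = C(27,2) · p^3 · (1−p)^25
= 351 · 0.00042187 · 0.14241 = 0.021088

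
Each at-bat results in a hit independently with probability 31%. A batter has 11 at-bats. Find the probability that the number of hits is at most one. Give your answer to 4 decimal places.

X ~ Binomial(11, 0.31); P(X ≤ 1) = Σ C(11,k) p^k (1−p)^(11−k) over k:
  k=0: C(11,0)·0.31^0·0.69^11 = 0.016879
  k=1: C(11,1)·0.31^1·0.69^10 = 0.083415
Total = 0.100294

0.1003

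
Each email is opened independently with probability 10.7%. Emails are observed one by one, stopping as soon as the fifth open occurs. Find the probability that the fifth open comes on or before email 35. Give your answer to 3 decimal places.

0.318

Finishing within 35 emails ⇔ at least 5 successes in the first 35. With X ~ Binomial(35, 0.107), P(Y ≤ 35) = 1 − P(X ≤ 4).
  k=0: C(35,0)·0.107^0·0.893^35 = 0.01905
  k=1: C(35,1)·0.107^1·0.893^34 = 0.07987
  k=2: C(35,2)·0.107^2·0.893^33 = 0.16270
  k=3: C(35,3)·0.107^3·0.893^32 = 0.21444
  k=4: C(35,4)·0.107^4·0.893^31 = 0.20556
1 − 0.68161 = 0.31839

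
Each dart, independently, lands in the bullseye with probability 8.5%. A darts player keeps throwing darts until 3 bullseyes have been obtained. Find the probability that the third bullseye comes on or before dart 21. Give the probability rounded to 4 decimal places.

Finishing within 21 darts ⇔ at least 3 successes in the first 21. With X ~ Binomial(21, 0.085), P(Y ≤ 21) = 1 − P(X ≤ 2).
  k=0: C(21,0)·0.085^0·0.915^21 = 0.154826
  k=1: C(21,1)·0.085^1·0.915^20 = 0.302037
  k=2: C(21,2)·0.085^2·0.915^19 = 0.280581
1 − 0.737443 = 0.262557

0.2626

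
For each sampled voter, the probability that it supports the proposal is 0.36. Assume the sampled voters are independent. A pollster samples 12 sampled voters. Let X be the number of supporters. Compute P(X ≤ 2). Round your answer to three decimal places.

X ~ Binomial(12, 0.36); P(X ≤ 2) = Σ C(12,k) p^k (1−p)^(12−k) over k:
  k=0: C(12,0)·0.36^0·0.64^12 = 0.00472
  k=1: C(12,1)·0.36^1·0.64^11 = 0.03188
  k=2: C(12,2)·0.36^2·0.64^10 = 0.09862
Total = 0.13521

0.135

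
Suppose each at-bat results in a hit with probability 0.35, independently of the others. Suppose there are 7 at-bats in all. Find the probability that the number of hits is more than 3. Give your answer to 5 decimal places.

0.19985

X ~ Binomial(7, 0.35); P(X ≥ 4) = Σ C(7,k) p^k (1−p)^(7−k) over k:
  k=4: C(7,4)·0.35^4·0.65^3 = 0.1442382
  k=5: C(7,5)·0.35^5·0.65^2 = 0.0466000
  k=6: C(7,6)·0.35^6·0.65^1 = 0.0083641
  k=7: C(7,7)·0.35^7·0.65^0 = 0.0006434
Total = 0.1998457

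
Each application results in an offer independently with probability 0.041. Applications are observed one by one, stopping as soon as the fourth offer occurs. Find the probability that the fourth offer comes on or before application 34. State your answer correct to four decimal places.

0.0493

Finishing within 34 applications ⇔ at least 4 successes in the first 34. With X ~ Binomial(34, 0.041), P(Y ≤ 34) = 1 − P(X ≤ 3).
  k=0: C(34,0)·0.041^0·0.959^34 = 0.240898
  k=1: C(34,1)·0.041^1·0.959^33 = 0.350168
  k=2: C(34,2)·0.041^2·0.959^32 = 0.247017
  k=3: C(34,3)·0.041^3·0.959^31 = 0.112647
1 − 0.950730 = 0.049270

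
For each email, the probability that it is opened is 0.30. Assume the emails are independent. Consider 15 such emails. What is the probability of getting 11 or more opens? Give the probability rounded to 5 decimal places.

X ~ Binomial(15, 0.30); P(X ≥ 11) = Σ C(15,k) p^k (1−p)^(15−k) over k:
  k=11: C(15,11)·0.30^11·0.70^4 = 0.0005806
  k=12: C(15,12)·0.30^12·0.70^3 = 0.0000829
  k=13: C(15,13)·0.30^13·0.70^2 = 0.0000082
  k=14: C(15,14)·0.30^14·0.70^1 = 0.0000005
  k=15: C(15,15)·0.30^15·0.70^0 = 0.0000000
Total = 0.0006722

0.00067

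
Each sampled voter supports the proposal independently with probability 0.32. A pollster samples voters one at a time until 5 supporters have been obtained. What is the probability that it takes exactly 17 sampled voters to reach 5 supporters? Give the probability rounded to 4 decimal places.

0.0597

Y = trial on which the fifth success occurs; negative binomial, r=5, p=0.32.
P(Y=17) = C(16,4) · p^5 · (1−p)^12
= 1820 · 0.0033554 · 0.0097748 = 0.059694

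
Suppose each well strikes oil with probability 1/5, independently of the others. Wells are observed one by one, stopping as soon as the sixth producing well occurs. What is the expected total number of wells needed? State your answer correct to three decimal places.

30.000

Y = total wells until the sixth success; negative binomial with r=6, p=0.20.
E[Y] = r / p = 6 / 0.20 = 30.00000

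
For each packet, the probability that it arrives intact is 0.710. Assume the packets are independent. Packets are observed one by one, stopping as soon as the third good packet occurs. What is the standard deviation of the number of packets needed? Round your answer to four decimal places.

1.3137

Y = total packets until the third success; negative binomial with r=3, p=0.71.
SD(Y) = √[r(1−p)/p²] = √(1.725848) = 1.313715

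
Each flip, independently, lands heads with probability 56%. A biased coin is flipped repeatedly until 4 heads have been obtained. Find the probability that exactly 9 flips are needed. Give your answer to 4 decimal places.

0.0908

Y = trial on which the fourth success occurs; negative binomial, r=4, p=0.56.
P(Y=9) = C(8,3) · p^4 · (1−p)^5
= 56 · 0.098345 · 0.016492 = 0.090825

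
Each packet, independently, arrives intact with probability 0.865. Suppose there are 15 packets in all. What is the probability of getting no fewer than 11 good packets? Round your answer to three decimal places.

X ~ Binomial(15, 0.865); P(X ≥ 11) = Σ C(15,k) p^k (1−p)^(15−k) over k:
  k=11: C(15,11)·0.865^11·0.135^4 = 0.09197
  k=12: C(15,12)·0.865^12·0.135^3 = 0.19643
  k=13: C(15,13)·0.865^13·0.135^2 = 0.29045
  k=14: C(15,14)·0.865^14·0.135^1 = 0.26586
  k=15: C(15,15)·0.865^15·0.135^0 = 0.11356
Total = 0.95827

0.958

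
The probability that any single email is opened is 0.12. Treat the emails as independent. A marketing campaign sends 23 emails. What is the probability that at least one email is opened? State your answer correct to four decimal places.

P(at least one) = 1 − P(none) = 1 − (1 − 0.12)^23
= 1 − 0.052857 = 0.947143

0.9471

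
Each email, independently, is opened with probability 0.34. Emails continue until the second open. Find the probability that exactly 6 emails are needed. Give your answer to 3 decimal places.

Y = trial on which the second success occurs; negative binomial, r=2, p=0.34.
P(Y=6) = C(5,1) · p^2 · (1−p)^4
= 5 · 0.1156 · 0.18975 = 0.10967

0.110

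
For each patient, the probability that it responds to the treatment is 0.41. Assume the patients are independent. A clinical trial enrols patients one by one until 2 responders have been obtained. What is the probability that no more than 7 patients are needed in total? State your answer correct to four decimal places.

Finishing within 7 patients ⇔ at least 2 successes in the first 7. With X ~ Binomial(7, 0.41), P(Y ≤ 7) = 1 − P(X ≤ 1).
  k=0: C(7,0)·0.41^0·0.59^7 = 0.024887
  k=1: C(7,1)·0.41^1·0.59^6 = 0.121058
1 − 0.145945 = 0.854055

0.8541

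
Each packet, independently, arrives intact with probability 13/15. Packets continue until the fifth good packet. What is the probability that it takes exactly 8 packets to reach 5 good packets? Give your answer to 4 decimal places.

Y = trial on which the fifth success occurs; negative binomial, r=5, p=0.866667.
P(Y=8) = C(7,4) · p^5 · (1−p)^3
= 35 · 0.48895 · 0.0023704 = 0.040564

0.0406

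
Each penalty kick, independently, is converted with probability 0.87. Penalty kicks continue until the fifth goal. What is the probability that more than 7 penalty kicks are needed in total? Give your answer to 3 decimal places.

0.051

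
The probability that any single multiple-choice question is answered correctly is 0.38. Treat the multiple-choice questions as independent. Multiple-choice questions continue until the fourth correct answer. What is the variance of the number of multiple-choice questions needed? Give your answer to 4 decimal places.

Y = total multiple-choice questions until the fourth success; negative binomial with r=4, p=0.38.
Var(Y) = r(1−p)/p² = 4·0.62 / 0.38² = 17.174515

17.1745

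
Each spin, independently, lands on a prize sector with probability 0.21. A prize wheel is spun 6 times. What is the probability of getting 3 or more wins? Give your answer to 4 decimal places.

0.1115

X ~ Binomial(6, 0.21); P(X ≥ 3) = Σ C(6,k) p^k (1−p)^(6−k) over k:
  k=3: C(6,3)·0.21^3·0.79^3 = 0.091321
  k=4: C(6,4)·0.21^4·0.79^2 = 0.018206
  k=5: C(6,5)·0.21^5·0.79^1 = 0.001936
  k=6: C(6,6)·0.21^6·0.79^0 = 0.000086
Total = 0.111549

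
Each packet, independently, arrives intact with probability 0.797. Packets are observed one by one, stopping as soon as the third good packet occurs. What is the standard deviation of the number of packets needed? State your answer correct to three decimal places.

Y = total packets until the third success; negative binomial with r=3, p=0.797.
SD(Y) = √[r(1−p)/p²] = √(0.95874) = 0.97915

0.979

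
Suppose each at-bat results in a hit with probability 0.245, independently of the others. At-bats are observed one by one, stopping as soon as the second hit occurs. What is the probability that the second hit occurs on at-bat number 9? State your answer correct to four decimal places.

Y = trial on which the second success occurs; negative binomial, r=2, p=0.245.
P(Y=9) = C(8,1) · p^2 · (1−p)^7
= 8 · 0.060025 · 0.13984 = 0.067151

0.0672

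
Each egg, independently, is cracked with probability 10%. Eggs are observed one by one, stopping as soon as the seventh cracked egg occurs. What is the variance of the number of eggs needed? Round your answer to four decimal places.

630.0000

Y = total eggs until the seventh success; negative binomial with r=7, p=0.10.
Var(Y) = r(1−p)/p² = 7·0.90 / 0.10² = 630.000000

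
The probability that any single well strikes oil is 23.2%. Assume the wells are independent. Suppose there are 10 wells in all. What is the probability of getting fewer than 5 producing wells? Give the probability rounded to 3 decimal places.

0.941

X ~ Binomial(10, 0.232); P(X ≤ 4) = Σ C(10,k) p^k (1−p)^(10−k) over k:
  k=0: C(10,0)·0.232^0·0.768^10 = 0.07139
  k=1: C(10,1)·0.232^1·0.768^9 = 0.21564
  k=2: C(10,2)·0.232^2·0.768^8 = 0.29314
  k=3: C(10,3)·0.232^3·0.768^7 = 0.23614
  k=4: C(10,4)·0.232^4·0.768^6 = 0.12484
Total = 0.94115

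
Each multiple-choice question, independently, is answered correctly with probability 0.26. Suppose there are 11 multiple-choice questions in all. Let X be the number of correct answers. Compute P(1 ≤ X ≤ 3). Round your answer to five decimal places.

X ~ Binomial(11, 0.26); P(1 ≤ X ≤ 3) = Σ C(11,k) p^k (1−p)^(11−k) over k:
  k=1: C(11,1)·0.26^1·0.74^10 = 0.1408261
  k=2: C(11,2)·0.26^2·0.74^9 = 0.2473972
  k=3: C(11,3)·0.26^3·0.74^8 = 0.2607701
Total = 0.6489934

0.64899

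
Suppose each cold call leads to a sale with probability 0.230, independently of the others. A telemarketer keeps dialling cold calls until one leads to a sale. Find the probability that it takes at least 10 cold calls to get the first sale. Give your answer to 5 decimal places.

Y = number of cold calls to the first success; geometric, p = 0.23.
P(Y > 9) = P(first 9 all fail) = (1−p)^9 = 0.0951517

0.09515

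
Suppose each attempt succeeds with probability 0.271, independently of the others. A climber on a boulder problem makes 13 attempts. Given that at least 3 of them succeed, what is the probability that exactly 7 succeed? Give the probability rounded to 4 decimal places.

0.0380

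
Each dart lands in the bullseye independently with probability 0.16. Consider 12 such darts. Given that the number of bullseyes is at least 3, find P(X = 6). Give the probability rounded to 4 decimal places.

0.0182

X ~ Binomial(12, 0.16). Want P(X=6 | X≥3) = P(X=6) / P(X≥3).
P(X=6) = C(12,6)·0.16^6·0.84^6 = 0.005446
P(X≥3) = 1 − 0.123410 − 0.282081 − 0.295513 = 0.298996
Ratio = 0.005446 / 0.298996 = 0.018214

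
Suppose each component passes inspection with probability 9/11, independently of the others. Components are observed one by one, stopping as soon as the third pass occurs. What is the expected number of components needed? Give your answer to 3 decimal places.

3.667

Y = total components until the third success; negative binomial with r=3, p=0.818182.
E[Y] = r / p = 3 / 0.818182 = 3.66667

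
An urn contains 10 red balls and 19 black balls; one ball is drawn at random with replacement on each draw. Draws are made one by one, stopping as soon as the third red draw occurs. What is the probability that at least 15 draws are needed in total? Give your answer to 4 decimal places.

Needing more than 14 draws ⇔ fewer than 3 successes in the first 14. With X ~ Binomial(14, 0.344828), P(Y > 14) = P(X ≤ 2).
  k=0: C(14,0)·0.344828^0·0.655172^14 = 0.002685
  k=1: C(14,1)·0.344828^1·0.655172^13 = 0.019786
  k=2: C(14,2)·0.344828^2·0.655172^12 = 0.067688
P(X ≤ 2) = 0.090159

0.0902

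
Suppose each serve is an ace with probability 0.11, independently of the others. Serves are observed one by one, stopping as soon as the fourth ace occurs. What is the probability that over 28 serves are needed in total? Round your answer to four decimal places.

Needing more than 28 serves ⇔ fewer than 4 successes in the first 28. With X ~ Binomial(28, 0.11), P(Y > 28) = P(X ≤ 3).
  k=0: C(28,0)·0.11^0·0.89^28 = 0.038275
  k=1: C(28,1)·0.11^1·0.89^27 = 0.132459
  k=2: C(28,2)·0.11^2·0.89^26 = 0.221013
  k=3: C(28,3)·0.11^3·0.89^25 = 0.236740
P(X ≤ 3) = 0.628487

0.6285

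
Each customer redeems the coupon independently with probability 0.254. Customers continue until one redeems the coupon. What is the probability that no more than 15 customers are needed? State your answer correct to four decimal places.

0.9877

Y = number of customers to the first success; geometric, p = 0.254.
P(Y ≤ 15) = 1 − (1−p)^15 = 1 − 0.012333 = 0.987667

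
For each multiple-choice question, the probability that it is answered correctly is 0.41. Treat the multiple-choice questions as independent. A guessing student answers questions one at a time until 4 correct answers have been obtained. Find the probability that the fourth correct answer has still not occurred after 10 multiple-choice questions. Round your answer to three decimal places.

Needing more than 10 multiple-choice questions ⇔ fewer than 4 successes in the first 10. With X ~ Binomial(10, 0.41), P(Y > 10) = P(X ≤ 3).
  k=0: C(10,0)·0.41^0·0.59^10 = 0.00511
  k=1: C(10,1)·0.41^1·0.59^9 = 0.03552
  k=2: C(10,2)·0.41^2·0.59^8 = 0.11107
  k=3: C(10,3)·0.41^3·0.59^7 = 0.20582
P(X ≤ 3) = 0.35752

0.358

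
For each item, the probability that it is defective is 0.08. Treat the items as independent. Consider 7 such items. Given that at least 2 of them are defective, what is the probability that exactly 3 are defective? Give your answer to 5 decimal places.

X ~ Binomial(7, 0.08). Want P(X=3 | X≥2) = P(X=3) / P(X≥2).
P(X=3) = C(7,3)·0.08^3·0.92^4 = 0.0128378
P(X≥2) = 1 − 0.5578466 − 0.3395588 = 0.1025946
Ratio = 0.0128378 / 0.1025946 = 0.1251310

0.12513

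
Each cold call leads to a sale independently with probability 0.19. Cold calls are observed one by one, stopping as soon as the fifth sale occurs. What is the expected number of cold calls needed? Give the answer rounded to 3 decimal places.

26.316

Y = total cold calls until the fifth success; negative binomial with r=5, p=0.19.
E[Y] = r / p = 5 / 0.19 = 26.31579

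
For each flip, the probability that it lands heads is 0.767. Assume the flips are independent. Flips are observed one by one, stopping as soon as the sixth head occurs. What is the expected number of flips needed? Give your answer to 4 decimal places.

7.8227

Y = total flips until the sixth success; negative binomial with r=6, p=0.767.
E[Y] = r / p = 6 / 0.767 = 7.822686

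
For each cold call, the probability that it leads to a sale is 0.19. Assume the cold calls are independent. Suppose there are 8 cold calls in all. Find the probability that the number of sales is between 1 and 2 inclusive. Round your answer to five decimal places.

X ~ Binomial(8, 0.19); P(1 ≤ X ≤ 2) = Σ C(8,k) p^k (1−p)^(8−k) over k:
  k=1: C(8,1)·0.19^1·0.81^7 = 0.3477272
  k=2: C(8,2)·0.19^2·0.81^6 = 0.2854798
Total = 0.6332070

0.63321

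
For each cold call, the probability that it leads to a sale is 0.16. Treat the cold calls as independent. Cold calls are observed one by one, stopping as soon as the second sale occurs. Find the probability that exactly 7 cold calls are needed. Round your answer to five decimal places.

0.06424

Y = trial on which the second success occurs; negative binomial, r=2, p=0.16.
P(Y=7) = C(6,1) · p^2 · (1−p)^5
= 6 · 0.0256 · 0.41821 = 0.0642374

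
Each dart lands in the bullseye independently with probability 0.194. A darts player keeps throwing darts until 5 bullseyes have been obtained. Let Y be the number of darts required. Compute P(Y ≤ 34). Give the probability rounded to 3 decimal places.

0.816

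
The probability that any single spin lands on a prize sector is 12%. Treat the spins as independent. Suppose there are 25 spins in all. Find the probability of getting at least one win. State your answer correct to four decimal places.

0.9591

P(at least one) = 1 − P(none) = 1 − (1 − 0.12)^25
= 1 − 0.040932 = 0.959068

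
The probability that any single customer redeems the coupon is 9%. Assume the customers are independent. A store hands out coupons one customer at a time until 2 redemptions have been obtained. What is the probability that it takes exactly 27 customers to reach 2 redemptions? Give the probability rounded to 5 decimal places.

0.01993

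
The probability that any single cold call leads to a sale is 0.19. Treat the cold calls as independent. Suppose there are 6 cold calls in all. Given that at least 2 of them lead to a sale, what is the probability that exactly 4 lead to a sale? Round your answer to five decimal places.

0.04007

X ~ Binomial(6, 0.19). Want P(X=4 | X≥2) = P(X=4) / P(X≥2).
P(X=4) = C(6,4)·0.19^4·0.81^2 = 0.0128255
P(X≥2) = 1 − 0.2824295 − 0.3974934 = 0.3200770
Ratio = 0.0128255 / 0.3200770 = 0.0400702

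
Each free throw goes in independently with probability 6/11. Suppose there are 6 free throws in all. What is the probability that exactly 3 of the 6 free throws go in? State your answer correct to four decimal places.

0.3048

X ~ Binomial(n=6, p=0.545455).
P(X=3) = C(6,3) · p^3 · (1−p)^3
= 20 · 0.16228 · 0.093914 = 0.304816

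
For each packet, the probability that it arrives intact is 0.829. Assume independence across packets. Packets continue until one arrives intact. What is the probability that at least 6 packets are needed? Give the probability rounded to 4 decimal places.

Y = number of packets to the first success; geometric, p = 0.829.
P(Y > 5) = P(first 5 all fail) = (1−p)^5 = 0.000146

0.0001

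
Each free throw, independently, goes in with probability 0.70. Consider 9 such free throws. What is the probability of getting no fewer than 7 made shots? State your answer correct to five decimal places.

0.46283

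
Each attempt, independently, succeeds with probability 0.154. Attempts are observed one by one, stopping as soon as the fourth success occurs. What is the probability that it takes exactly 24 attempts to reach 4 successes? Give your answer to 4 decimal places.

0.0351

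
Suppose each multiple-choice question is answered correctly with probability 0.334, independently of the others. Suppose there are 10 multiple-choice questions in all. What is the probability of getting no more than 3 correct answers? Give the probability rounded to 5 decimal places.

X ~ Binomial(10, 0.334); P(X ≤ 3) = Σ C(10,k) p^k (1−p)^(10−k) over k:
  k=0: C(10,0)·0.334^0·0.666^10 = 0.0171689
  k=1: C(10,1)·0.334^1·0.666^9 = 0.0861023
  k=2: C(10,2)·0.334^2·0.666^8 = 0.1943118
  k=3: C(10,3)·0.334^3·0.666^7 = 0.2598605
Total = 0.5574435

0.55744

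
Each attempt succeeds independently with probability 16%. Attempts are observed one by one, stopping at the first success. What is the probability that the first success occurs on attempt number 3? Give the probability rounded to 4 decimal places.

0.1129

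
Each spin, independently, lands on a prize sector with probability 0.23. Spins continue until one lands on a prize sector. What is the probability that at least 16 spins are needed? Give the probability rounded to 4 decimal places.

Y = number of spins to the first success; geometric, p = 0.23.
P(Y > 15) = P(first 15 all fail) = (1−p)^15 = 0.019832

0.0198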